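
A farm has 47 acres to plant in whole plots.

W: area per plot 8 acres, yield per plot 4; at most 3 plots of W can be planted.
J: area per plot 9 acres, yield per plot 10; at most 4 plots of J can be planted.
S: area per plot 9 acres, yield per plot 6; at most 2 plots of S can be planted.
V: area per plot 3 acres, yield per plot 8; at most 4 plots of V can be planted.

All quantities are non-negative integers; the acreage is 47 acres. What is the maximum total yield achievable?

66

This is a bounded integer knapsack.
Take 1×W, 3×J, and 4×V: area 47 ≤ 47, yield 1·4 + 3·10 + 4·8 = 66.
V has the best ratio (8/3) and is taken to its limit of 4; remaining capacity is filled optimally with the others.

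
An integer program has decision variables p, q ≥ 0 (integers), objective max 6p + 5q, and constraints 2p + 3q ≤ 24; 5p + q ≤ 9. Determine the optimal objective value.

(p,q)=(0,8): 2·0+3·8=24≤24, 5·0+1·8=8≤9, objective 40.
(p,q)=(0,7): 2·0+3·7=21≤24, 5·0+1·7=7≤9, objective 35.
No feasible integer point exceeds 40.

40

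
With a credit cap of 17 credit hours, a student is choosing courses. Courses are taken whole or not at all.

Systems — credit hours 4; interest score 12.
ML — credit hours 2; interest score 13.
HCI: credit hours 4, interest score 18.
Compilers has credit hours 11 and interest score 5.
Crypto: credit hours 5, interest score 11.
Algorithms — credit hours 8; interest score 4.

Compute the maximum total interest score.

Take Systems, ML, HCI, and Crypto: credit hours 4 + 2 + 4 + 5 = 15 ≤ 17, interest score 12 + 13 + 18 + 11 = 54.
No other feasible combination does better.

54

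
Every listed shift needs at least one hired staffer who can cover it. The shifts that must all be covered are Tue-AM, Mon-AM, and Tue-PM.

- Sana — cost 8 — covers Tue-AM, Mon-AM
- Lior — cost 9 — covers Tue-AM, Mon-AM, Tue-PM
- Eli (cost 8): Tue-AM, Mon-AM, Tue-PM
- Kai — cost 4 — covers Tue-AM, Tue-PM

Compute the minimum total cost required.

The greedy cost-per-new-shift heuristic would pick Kai and Sana for 12, but a cheaper cover exists.
Eli alone covers Tue-AM, Mon-AM, Tue-PM — every shift.
Total cost: 8.
No cover costs less than 8.

8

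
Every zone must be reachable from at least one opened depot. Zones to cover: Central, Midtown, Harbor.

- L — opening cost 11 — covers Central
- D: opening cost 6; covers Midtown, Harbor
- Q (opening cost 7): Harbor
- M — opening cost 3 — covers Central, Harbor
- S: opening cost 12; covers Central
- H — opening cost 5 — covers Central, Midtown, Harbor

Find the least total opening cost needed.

5

The greedy cost-per-new-zone heuristic would pick M and H for 8, but a cheaper cover exists.
H alone covers Central, Midtown, Harbor — every zone.
Total opening cost: 5.
No cover costs less than 5.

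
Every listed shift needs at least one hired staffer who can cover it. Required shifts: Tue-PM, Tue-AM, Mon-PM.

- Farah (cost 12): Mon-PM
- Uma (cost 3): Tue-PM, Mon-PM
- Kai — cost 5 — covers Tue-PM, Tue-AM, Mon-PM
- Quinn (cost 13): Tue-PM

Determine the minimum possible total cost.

The greedy cost-per-new-shift heuristic would pick Uma and Kai for 8, but a cheaper cover exists.
Kai alone covers Tue-PM, Tue-AM, Mon-PM — every shift.
Total cost: 5.
No cover costs less than 5.

5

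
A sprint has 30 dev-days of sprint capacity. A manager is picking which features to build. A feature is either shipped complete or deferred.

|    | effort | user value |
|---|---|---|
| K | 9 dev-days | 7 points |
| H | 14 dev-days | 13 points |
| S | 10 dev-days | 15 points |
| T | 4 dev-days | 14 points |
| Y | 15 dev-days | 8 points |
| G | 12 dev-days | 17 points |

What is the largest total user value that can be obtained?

This is a 0-1 knapsack instance.
Take S, T, and G: effort 10 + 4 + 12 = 26 ≤ 30, user value 15 + 14 + 17 = 46.
No other feasible combination does better.

46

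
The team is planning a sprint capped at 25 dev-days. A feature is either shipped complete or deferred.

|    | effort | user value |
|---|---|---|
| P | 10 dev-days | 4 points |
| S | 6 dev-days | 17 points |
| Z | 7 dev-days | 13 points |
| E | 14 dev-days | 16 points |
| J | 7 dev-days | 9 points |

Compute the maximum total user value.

39

Treat it as a binary knapsack problem.
Allowing fractional choices, the relaxed optimum would be about 44.7, but features are indivisible.
P + S + Z: effort 10 + 6 + 7 = 23 ≤ 25, user value 4 + 17 + 13 = 34.
S + E: effort 6 + 14 = 20 ≤ 25, user value 17 + 16 = 33.
S + Z + J: effort 6 + 7 + 7 = 20 ≤ 25, user value 17 + 13 + 9 = 39.
Best is S, Z, and J with total user value 39.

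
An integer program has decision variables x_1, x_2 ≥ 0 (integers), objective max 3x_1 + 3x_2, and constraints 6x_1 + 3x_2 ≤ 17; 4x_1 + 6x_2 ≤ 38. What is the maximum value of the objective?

15

The continuous relaxation peaks at (0, 5.67) with value 17.00; rounding to a feasible lattice point costs some objective.
(x_1,x_2)=(0,5) is feasible, giving 15.
(x_1,x_2)=(0,4) is feasible, giving 12.
The best lattice point is (0,5), giving 15.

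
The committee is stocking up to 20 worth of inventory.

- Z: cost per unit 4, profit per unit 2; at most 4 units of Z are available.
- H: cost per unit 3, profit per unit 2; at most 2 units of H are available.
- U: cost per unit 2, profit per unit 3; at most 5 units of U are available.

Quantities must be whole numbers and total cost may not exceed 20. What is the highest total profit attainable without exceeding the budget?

This is a bounded integer knapsack.
1×Z, 2×H, and 5×U: cost 20 ≤ 20, profit 1·2 + 2·2 + 5·3 = 21.
2×H and 5×U: cost 16 ≤ 20, profit 2·2 + 5·3 = 19.
Best is 21.

21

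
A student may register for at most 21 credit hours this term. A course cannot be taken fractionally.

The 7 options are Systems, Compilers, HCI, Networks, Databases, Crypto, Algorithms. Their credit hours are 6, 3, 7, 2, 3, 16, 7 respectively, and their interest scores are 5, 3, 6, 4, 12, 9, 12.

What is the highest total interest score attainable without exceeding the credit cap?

Allowing fractional choices, the relaxed optimum would be about 36.1, but courses are indivisible.
HCI + Networks + Databases + Algorithms: credit hours 7 + 2 + 3 + 7 = 19 ≤ 21, interest score 6 + 4 + 12 + 12 = 34.
Systems + Compilers + Networks + Databases + Algorithms: credit hours 6 + 3 + 2 + 3 + 7 = 21 ≤ 21, interest score 5 + 3 + 4 + 12 + 12 = 36.
Systems + Networks + Databases + Algorithms: credit hours 6 + 2 + 3 + 7 = 18 ≤ 21, interest score 5 + 4 + 12 + 12 = 33.
Best is Systems, Compilers, Networks, Databases, and Algorithms with total interest score 36.

36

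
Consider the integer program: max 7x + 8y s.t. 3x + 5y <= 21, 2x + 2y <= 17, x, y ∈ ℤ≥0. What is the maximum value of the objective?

(x,y)=(7,0): 3·7+5·0=21≤21, 2·7+2·0=14≤17, objective 49.
(x,y)=(6,0): 3·6+5·0=18≤21, 2·6+2·0=12≤17, objective 42.
The best lattice point is (7,0), giving 49.

49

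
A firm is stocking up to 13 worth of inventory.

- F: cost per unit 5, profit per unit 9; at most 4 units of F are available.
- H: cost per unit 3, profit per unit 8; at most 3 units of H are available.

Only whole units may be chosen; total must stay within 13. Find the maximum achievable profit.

This is a bounded integer knapsack.
H has the best ratio (8/3); taking only H gives at most 3×8 = 24 (stopped by the supply cap of 3).
Mixing does better — 2×F and 1×H: cost 13 ≤ 13, profit 2·9 + 1·8 = 26.

26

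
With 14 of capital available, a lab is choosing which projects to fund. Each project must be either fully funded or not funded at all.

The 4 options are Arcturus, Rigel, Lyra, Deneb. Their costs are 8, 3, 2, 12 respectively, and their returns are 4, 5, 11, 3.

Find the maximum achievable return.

20

Rigel + Lyra: cost 3 + 2 = 5 ≤ 14, return 5 + 11 = 16.
Arcturus + Rigel + Lyra: cost 8 + 3 + 2 = 13 ≤ 14, return 4 + 5 + 11 = 20.
Best is Arcturus, Rigel, and Lyra with total return 20.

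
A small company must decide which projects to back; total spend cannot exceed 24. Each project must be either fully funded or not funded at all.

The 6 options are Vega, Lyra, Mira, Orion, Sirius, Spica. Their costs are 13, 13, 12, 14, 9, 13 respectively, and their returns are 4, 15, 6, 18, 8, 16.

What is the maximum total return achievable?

Allowing fractional choices, the relaxed optimum would be about 30.3, but projects are indivisible.
Sirius + Spica: cost 9 + 13 = 22 ≤ 24, return 8 + 16 = 24.
Lyra + Sirius: cost 13 + 9 = 22 ≤ 24, return 15 + 8 = 23.
Orion + Sirius: cost 14 + 9 = 23 ≤ 24, return 18 + 8 = 26.
Best is Orion and Sirius with total return 26.

26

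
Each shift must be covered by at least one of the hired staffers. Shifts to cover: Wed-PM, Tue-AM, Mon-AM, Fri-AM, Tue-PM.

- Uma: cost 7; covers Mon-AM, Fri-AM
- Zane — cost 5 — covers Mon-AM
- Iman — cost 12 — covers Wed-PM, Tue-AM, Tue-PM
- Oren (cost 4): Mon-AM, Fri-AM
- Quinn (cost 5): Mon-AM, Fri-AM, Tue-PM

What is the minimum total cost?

16

The greedy cost-per-new-shift heuristic would pick Quinn and Iman for 17, but a cheaper cover exists.
Choose Iman and Oren: together they cover Wed-PM, Tue-AM, Mon-AM, Fri-AM, Tue-PM — every shift.
Total cost: 12 + 4 = 16.
No cover costs less than 16.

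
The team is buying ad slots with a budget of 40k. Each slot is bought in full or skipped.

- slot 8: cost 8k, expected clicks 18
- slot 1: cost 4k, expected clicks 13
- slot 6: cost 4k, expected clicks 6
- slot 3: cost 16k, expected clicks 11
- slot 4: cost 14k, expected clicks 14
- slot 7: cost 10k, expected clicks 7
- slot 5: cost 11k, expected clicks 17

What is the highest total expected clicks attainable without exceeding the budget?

62

Allowing fractional choices, the relaxed optimum would be about 67.0, but ad slots are indivisible.
slot 8 + slot 1 + slot 6 + slot 7 + slot 5: cost 8 + 4 + 4 + 10 + 11 = 37 ≤ 40, expected clicks 18 + 13 + 6 + 7 + 17 = 61.
slot 8 + slot 1 + slot 4 + slot 5: cost 8 + 4 + 14 + 11 = 37 ≤ 40, expected clicks 18 + 13 + 14 + 17 = 62.
slot 8 + slot 1 + slot 3 + slot 5: cost 8 + 4 + 16 + 11 = 39 ≤ 40, expected clicks 18 + 13 + 11 + 17 = 59.
Best is slot 8, slot 1, slot 4, and slot 5 with total expected clicks 62.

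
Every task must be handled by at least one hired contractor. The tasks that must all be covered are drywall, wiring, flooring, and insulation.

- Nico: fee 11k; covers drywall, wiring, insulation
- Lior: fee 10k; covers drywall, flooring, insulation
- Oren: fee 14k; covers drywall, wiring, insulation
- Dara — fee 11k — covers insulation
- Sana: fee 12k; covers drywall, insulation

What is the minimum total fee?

This is an integer covering problem.
Choose Nico and Lior: together they cover drywall, wiring, flooring, insulation — every task.
Total fee: 11 + 10 = 21.
No cover costs less than 21.

21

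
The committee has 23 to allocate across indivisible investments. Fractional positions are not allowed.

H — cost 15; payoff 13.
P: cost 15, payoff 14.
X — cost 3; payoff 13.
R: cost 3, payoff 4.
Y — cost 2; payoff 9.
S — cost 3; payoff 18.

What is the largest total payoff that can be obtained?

This is an integer program with binary decision variables.
Take P, X, Y, and S: cost 15 + 3 + 2 + 3 = 23 ≤ 23, payoff 14 + 13 + 9 + 18 = 54.
No other feasible combination does better.

54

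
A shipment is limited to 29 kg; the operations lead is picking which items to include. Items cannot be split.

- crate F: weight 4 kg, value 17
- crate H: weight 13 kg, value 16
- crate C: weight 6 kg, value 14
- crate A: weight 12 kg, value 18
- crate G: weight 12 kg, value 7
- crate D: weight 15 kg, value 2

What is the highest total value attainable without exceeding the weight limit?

This is a 0-1 knapsack instance.
Allowing fractional choices, the relaxed optimum would be about 57.6, but items are indivisible.
crate F + crate H + crate A: weight 4 + 13 + 12 = 29 ≤ 29, value 17 + 16 + 18 = 51.
crate F + crate C + crate A: weight 4 + 6 + 12 = 22 ≤ 29, value 17 + 14 + 18 = 49.
Best is crate F, crate H, and crate A with total value 51.

51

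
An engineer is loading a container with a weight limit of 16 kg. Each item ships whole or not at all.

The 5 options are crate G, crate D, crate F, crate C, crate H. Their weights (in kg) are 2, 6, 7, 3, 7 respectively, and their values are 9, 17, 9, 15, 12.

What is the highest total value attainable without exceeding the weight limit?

44

This is an integer program with binary decision variables.
Allowing fractional choices, the relaxed optimum would be about 49.6, but items are indivisible.
crate D + crate C + crate H: weight 6 + 3 + 7 = 16 ≤ 16, value 17 + 15 + 12 = 44.
crate G + crate D + crate C: weight 2 + 6 + 3 = 11 ≤ 16, value 9 + 17 + 15 = 41.
crate D + crate F + crate C: weight 6 + 7 + 3 = 16 ≤ 16, value 17 + 9 + 15 = 41.
Best is crate D, crate C, and crate H with total value 44.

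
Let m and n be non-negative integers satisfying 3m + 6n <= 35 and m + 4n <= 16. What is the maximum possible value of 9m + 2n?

99

(m,n)=(11,0): 3·11+6·0=33≤35, 1·11+4·0=11≤16, objective 99.
(m,n)=(10,0): 3·10+6·0=30≤35, 1·10+4·0=10≤16, objective 90.
The best lattice point is (11,0), giving 99.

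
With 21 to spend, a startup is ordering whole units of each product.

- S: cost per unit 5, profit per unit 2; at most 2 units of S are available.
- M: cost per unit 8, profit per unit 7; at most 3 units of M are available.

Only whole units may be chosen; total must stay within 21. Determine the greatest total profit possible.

16

1×S and 2×M: cost 21 ≤ 21, profit 1·2 + 2·7 = 16.
2×M: cost 16 ≤ 21, profit 2·7 = 14.
Best is 16.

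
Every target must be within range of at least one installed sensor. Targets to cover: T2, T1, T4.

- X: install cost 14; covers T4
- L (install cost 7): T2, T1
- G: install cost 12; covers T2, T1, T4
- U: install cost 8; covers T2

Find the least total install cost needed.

12

The greedy cost-per-new-target heuristic would pick L and G for 19, but a cheaper cover exists.
G alone covers T2, T1, T4 — every target.
Total install cost: 12.
No cover costs less than 12.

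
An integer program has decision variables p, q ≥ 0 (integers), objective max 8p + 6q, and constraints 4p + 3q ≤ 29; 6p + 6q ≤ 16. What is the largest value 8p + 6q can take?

(p,q)=(2,0): 4·2+3·0=8≤29, 6·2+6·0=12≤16, objective 16.
(p,q)=(1,1): 4·1+3·1=7≤29, 6·1+6·1=12≤16, objective 14.
(p,q)=(1,0): 4·1+3·0=4≤29, 6·1+6·0=6≤16, objective 8.
No feasible integer point exceeds 16.

16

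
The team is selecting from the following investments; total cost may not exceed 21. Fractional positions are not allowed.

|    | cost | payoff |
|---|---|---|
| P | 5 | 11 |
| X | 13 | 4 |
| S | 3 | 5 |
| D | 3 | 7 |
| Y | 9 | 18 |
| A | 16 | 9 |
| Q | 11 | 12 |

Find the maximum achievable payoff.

41

This is an integer program with binary decision variables.
Take P, S, D, and Y: cost 5 + 3 + 3 + 9 = 20 ≤ 21, payoff 11 + 5 + 7 + 18 = 41.
No other feasible combination does better.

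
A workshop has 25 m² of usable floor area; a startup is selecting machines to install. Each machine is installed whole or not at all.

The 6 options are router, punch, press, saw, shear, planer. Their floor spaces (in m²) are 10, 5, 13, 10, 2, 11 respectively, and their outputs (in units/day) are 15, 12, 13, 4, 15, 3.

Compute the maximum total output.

43

Treat it as a binary knapsack problem.
Allowing fractional choices, the relaxed optimum would be about 50.0, but machines are indivisible.
router + press + shear: floor space 10 + 13 + 2 = 25 ≤ 25, output 15 + 13 + 15 = 43.
router + punch + shear: floor space 10 + 5 + 2 = 17 ≤ 25, output 15 + 12 + 15 = 42.
punch + press + shear: floor space 5 + 13 + 2 = 20 ≤ 25, output 12 + 13 + 15 = 40.
Best is router, press, and shear with total output 43.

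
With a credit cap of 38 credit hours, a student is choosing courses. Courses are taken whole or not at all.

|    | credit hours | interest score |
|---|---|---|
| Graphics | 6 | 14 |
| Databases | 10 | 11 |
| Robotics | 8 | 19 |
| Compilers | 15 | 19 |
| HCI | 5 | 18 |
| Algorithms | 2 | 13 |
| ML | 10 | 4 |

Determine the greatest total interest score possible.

83

This is a 0-1 knapsack instance.
Allowing fractional choices, the relaxed optimum would be about 85.2, but courses are indivisible.
Graphics + Robotics + Compilers + HCI + Algorithms: credit hours 6 + 8 + 15 + 5 + 2 = 36 ≤ 38, interest score 14 + 19 + 19 + 18 + 13 = 83.
Graphics + Databases + Robotics + HCI + Algorithms: credit hours 6 + 10 + 8 + 5 + 2 = 31 ≤ 38, interest score 14 + 11 + 19 + 18 + 13 = 75.
Graphics + Databases + Compilers + HCI + Algorithms: credit hours 6 + 10 + 15 + 5 + 2 = 38 ≤ 38, interest score 14 + 11 + 19 + 18 + 13 = 75.
Best is Graphics, Robotics, Compilers, HCI, and Algorithms with total interest score 83.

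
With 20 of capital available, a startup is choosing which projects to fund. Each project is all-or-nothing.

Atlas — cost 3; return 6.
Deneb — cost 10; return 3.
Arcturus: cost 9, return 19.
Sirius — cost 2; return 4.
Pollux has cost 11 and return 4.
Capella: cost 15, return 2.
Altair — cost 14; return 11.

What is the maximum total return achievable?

29

Atlas + Arcturus: cost 3 + 9 = 12 ≤ 20, return 6 + 19 = 25.
Arcturus + Sirius: cost 9 + 2 = 11 ≤ 20, return 19 + 4 = 23.
Atlas + Arcturus + Sirius: cost 3 + 9 + 2 = 14 ≤ 20, return 6 + 19 + 4 = 29.
Best is Atlas, Arcturus, and Sirius with total return 29.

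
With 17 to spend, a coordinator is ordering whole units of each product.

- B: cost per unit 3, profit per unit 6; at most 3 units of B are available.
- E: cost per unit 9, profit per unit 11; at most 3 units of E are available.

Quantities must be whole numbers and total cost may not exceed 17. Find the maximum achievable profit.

This is a bounded integer knapsack.
B has the best ratio (6/3); taking only B gives at most 3×6 = 18 (stopped by the supply cap of 3).
Mixing does better — 2×B and 1×E: cost 15 ≤ 17, profit 2·6 + 1·11 = 23.

23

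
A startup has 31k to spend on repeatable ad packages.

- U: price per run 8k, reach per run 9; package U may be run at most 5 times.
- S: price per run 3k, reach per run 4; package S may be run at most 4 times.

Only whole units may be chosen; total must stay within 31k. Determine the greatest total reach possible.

35

3×U and 2×S: price 30 ≤ 31, reach 3·9 + 2·4 = 35.
2×U and 4×S: price 28 ≤ 31, reach 2·9 + 4·4 = 34.
Best is 35.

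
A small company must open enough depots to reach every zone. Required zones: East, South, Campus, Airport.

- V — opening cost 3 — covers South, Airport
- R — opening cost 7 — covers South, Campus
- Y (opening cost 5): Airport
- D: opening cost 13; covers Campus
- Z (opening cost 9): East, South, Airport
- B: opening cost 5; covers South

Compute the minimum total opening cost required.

16

The greedy cost-per-new-zone heuristic would pick V, R, and Z for 19, but a cheaper cover exists.
Choose R and Z: together they cover East, South, Campus, Airport — every zone.
Total opening cost: 7 + 9 = 16.
No cover costs less than 16.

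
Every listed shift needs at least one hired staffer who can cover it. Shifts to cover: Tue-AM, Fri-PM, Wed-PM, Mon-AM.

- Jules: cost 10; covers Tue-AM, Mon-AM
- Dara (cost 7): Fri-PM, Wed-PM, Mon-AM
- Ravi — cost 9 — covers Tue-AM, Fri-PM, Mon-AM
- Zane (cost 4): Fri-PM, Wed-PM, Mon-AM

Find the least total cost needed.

Choose Ravi and Zane: together they cover Tue-AM, Fri-PM, Wed-PM, Mon-AM — every shift.
Total cost: 9 + 4 = 13.
No cover costs less than 13.

13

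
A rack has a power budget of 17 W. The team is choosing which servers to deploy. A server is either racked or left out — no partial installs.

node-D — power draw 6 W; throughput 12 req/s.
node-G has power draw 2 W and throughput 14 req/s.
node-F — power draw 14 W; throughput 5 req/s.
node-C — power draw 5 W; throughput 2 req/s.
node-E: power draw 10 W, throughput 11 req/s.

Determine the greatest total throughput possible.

28

This is a 0-1 knapsack instance.
Allowing fractional choices, the relaxed optimum would be about 35.9, but servers are indivisible.
node-G + node-C + node-E: power draw 2 + 5 + 10 = 17 ≤ 17, throughput 14 + 2 + 11 = 27.
node-D + node-G + node-C: power draw 6 + 2 + 5 = 13 ≤ 17, throughput 12 + 14 + 2 = 28.
Best is node-D, node-G, and node-C with total throughput 28.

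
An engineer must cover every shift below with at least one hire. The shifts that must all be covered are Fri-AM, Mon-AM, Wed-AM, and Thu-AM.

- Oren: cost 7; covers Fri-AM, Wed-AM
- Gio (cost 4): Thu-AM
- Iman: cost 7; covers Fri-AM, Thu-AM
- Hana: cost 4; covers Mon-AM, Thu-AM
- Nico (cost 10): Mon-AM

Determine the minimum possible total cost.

Choose Oren and Hana: together they cover Fri-AM, Mon-AM, Wed-AM, Thu-AM — every shift.
Total cost: 7 + 4 = 11.
No cover costs less than 11.

11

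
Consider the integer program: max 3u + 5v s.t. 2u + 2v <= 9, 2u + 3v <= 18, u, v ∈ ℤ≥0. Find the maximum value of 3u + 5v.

The continuous relaxation peaks at (0, 4.5) with value 22.50; rounding to a feasible lattice point costs some objective.
(u,v)=(0,4): 2·0+2·4=8≤9, 2·0+3·4=12≤18, objective 20.
(u,v)=(1,3): 2·1+2·3=8≤9, 2·1+3·3=11≤18, objective 18.
(u,v)=(0,3): 2·0+2·3=6≤9, 2·0+3·3=9≤18, objective 15.
No feasible integer point exceeds 20.

20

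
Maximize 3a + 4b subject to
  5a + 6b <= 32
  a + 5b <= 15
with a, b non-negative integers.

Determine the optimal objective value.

20

Relaxing integrality, the LP optimum is 20.11 at (a,b) = (3.68, 2.26), which is not an integer point.
(a,b)=(4,2): 5·4+6·2=32≤32, 1·4+5·2=14≤15, objective 20.
(a,b)=(5,1): 5·5+6·1=31≤32, 1·5+5·1=10≤15, objective 19.
(a,b)=(3,2): 5·3+6·2=27≤32, 1·3+5·2=13≤15, objective 17.
The best lattice point is (4,2), giving 20.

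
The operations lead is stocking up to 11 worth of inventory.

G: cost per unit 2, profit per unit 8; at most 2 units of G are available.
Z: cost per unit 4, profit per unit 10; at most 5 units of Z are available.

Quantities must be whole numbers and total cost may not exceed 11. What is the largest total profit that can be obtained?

28

This is a bounded integer knapsack.
G has the best ratio (8/2); taking only G gives at most 2×8 = 16 (stopped by the supply cap of 2).
Mixing does better — 1×G and 2×Z: cost 10 ≤ 11, profit 1·8 + 2·10 = 28.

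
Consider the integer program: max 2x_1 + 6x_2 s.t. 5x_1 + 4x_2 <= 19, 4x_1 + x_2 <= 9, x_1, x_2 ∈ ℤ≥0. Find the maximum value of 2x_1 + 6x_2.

24

The continuous relaxation peaks at (0, 4.75) with value 28.50; rounding to a feasible lattice point costs some objective.
(x_1,x_2)=(0,4): 5·0+4·4=16≤19, 4·0+1·4=4≤9, objective 24.
(x_1,x_2)=(1,3): 5·1+4·3=17≤19, 4·1+1·3=7≤9, objective 20.
(x_1,x_2)=(0,3): 5·0+4·3=12≤19, 4·0+1·3=3≤9, objective 18.
Maximum is 24 at (x_1,x_2)=(0,4).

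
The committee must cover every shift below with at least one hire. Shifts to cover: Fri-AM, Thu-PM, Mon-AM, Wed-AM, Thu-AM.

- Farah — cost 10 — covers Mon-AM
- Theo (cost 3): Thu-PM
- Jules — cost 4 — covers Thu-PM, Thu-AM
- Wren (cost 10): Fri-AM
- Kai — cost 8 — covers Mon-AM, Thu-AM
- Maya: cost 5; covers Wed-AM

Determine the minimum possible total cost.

The greedy cost-per-new-shift heuristic would pick Jules, Maya, Kai, and Wren for 27, but a cheaper cover exists.
Choose Theo, Wren, Kai, and Maya: together they cover Fri-AM, Thu-PM, Mon-AM, Wed-AM, Thu-AM — every shift.
Total cost: 3 + 10 + 8 + 5 = 26.
No cover costs less than 26.

26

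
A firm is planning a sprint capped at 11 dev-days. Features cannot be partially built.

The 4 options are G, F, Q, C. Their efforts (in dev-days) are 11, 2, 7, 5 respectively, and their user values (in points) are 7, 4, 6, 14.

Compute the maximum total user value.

18

F + C: effort 2 + 5 = 7 ≤ 11, user value 4 + 14 = 18.
C: effort 5 ≤ 11, user value 14.
Best is F and C with total user value 18.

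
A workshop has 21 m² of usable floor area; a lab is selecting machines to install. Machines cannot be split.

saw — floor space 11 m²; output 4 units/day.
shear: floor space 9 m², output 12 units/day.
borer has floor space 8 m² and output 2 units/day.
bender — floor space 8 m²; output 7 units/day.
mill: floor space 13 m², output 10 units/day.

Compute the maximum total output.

Allowing fractional choices, the relaxed optimum would be about 22.1, but machines are indivisible.
bender + mill: floor space 8 + 13 = 21 ≤ 21, output 7 + 10 = 17.
shear + bender: floor space 9 + 8 = 17 ≤ 21, output 12 + 7 = 19.
Best is shear and bender with total output 19.

19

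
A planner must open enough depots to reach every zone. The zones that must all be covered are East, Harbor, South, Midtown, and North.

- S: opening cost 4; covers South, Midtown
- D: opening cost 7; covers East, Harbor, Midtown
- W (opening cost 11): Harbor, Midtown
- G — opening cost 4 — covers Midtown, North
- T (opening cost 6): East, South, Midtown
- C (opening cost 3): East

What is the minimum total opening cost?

15

The greedy cost-per-new-zone heuristic would pick S, C, G, and D for 18, but a cheaper cover exists.
Choose S, D, and G: together they cover East, Harbor, South, Midtown, North — every zone.
Total opening cost: 4 + 7 + 4 = 15.
No cover costs less than 15.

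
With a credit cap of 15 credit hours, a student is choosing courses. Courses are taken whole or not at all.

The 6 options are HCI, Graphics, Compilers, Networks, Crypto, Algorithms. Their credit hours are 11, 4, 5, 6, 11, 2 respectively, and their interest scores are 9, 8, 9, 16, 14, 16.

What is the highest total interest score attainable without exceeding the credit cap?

41

Allowing fractional choices, the relaxed optimum would be about 45.4, but courses are indivisible.
Graphics + Compilers + Algorithms: credit hours 4 + 5 + 2 = 11 ≤ 15, interest score 8 + 9 + 16 = 33.
Graphics + Networks + Algorithms: credit hours 4 + 6 + 2 = 12 ≤ 15, interest score 8 + 16 + 16 = 40.
Compilers + Networks + Algorithms: credit hours 5 + 6 + 2 = 13 ≤ 15, interest score 9 + 16 + 16 = 41.
Best is Compilers, Networks, and Algorithms with total interest score 41.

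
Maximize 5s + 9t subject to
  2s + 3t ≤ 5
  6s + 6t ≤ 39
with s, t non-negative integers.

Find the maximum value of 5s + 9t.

14

Relaxing integrality, the LP optimum is 15.00 at (s,t) = (0, 1.67), which is not an integer point.
(s,t)=(1,1) is feasible, giving 14.
(s,t)=(2,0) is feasible, giving 10.
(s,t)=(0,1) is feasible, giving 9.
The best lattice point is (1,1), giving 14.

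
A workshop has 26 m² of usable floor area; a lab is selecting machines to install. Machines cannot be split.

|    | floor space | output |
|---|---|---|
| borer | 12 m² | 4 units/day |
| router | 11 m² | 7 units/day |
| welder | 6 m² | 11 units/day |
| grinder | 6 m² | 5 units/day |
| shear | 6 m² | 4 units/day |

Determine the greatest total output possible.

Allowing fractional choices, the relaxed optimum would be about 25.1, but machines are indivisible.
router + welder + grinder: floor space 11 + 6 + 6 = 23 ≤ 26, output 7 + 11 + 5 = 23.
router + welder + shear: floor space 11 + 6 + 6 = 23 ≤ 26, output 7 + 11 + 4 = 22.
welder + grinder + shear: floor space 6 + 6 + 6 = 18 ≤ 26, output 11 + 5 + 4 = 20.
Best is router, welder, and grinder with total output 23.

23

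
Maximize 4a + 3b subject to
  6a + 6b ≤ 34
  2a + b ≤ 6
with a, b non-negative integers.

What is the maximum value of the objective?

16

The continuous relaxation peaks at (0.333, 5.33) with value 17.33; rounding to a feasible lattice point costs some objective.
(a,b)=(1,4): 6·1+6·4=30≤34, 2·1+1·4=6≤6, objective 16.
(a,b)=(0,5): 6·0+6·5=30≤34, 2·0+1·5=5≤6, objective 15.
(a,b)=(1,3): 6·1+6·3=24≤34, 2·1+1·3=5≤6, objective 13.
No feasible integer point exceeds 16.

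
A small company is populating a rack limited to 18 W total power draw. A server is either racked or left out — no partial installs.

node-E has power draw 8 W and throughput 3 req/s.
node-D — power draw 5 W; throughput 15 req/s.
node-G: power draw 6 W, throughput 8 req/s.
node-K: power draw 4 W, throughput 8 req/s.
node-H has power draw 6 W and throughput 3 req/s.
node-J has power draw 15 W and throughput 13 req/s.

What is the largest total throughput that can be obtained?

Treat it as a binary knapsack problem.
Take node-D, node-G, and node-K: power draw 5 + 6 + 4 = 15 ≤ 18, throughput 15 + 8 + 8 = 31.
No other feasible combination does better.

31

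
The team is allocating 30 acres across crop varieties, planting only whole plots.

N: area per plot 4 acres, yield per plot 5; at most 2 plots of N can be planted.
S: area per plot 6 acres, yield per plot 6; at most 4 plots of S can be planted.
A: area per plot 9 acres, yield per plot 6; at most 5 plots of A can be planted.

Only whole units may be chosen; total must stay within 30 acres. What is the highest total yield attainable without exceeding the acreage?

29

Take 1×N and 4×S: area 28 ≤ 30, yield 1·5 + 4·6 = 29.
No other integer combination yields more.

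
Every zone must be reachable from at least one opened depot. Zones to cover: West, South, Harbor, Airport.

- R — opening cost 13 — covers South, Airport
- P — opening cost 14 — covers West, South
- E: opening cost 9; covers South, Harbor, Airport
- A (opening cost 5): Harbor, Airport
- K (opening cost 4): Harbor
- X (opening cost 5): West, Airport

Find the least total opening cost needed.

The greedy cost-per-new-zone heuristic would pick A, X, and E for 19, but a cheaper cover exists.
Choose E and X: together they cover West, South, Harbor, Airport — every zone.
Total opening cost: 9 + 5 = 14.
No cover costs less than 14.

14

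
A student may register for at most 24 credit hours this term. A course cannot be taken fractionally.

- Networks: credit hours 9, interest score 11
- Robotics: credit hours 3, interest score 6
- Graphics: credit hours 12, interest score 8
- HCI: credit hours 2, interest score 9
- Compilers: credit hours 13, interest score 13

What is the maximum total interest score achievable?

33

Allowing fractional choices, the relaxed optimum would be about 36.0, but courses are indivisible.
Networks + HCI + Compilers: credit hours 9 + 2 + 13 = 24 ≤ 24, interest score 11 + 9 + 13 = 33.
Robotics + HCI + Compilers: credit hours 3 + 2 + 13 = 18 ≤ 24, interest score 6 + 9 + 13 = 28.
Networks + Graphics + HCI: credit hours 9 + 12 + 2 = 23 ≤ 24, interest score 11 + 8 + 9 = 28.
Best is Networks, HCI, and Compilers with total interest score 33.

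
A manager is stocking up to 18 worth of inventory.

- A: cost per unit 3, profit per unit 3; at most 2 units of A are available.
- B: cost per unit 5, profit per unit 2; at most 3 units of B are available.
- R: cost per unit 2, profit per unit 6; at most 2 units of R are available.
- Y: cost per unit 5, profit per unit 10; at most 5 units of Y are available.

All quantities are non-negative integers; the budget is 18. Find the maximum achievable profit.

36

This is a bounded integer knapsack.
R has the best ratio (6/2); taking only R gives at most 2×6 = 12 (stopped by the supply cap of 2).
Mixing does better — 1×R and 3×Y: cost 17 ≤ 18, profit 1·6 + 3·10 = 36.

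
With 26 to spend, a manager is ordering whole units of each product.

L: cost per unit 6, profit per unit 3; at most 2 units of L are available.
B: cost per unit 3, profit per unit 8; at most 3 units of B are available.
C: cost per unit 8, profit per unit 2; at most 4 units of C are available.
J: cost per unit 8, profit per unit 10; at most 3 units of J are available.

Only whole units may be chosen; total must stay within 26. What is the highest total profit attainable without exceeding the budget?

This is a bounded integer knapsack.
3×B and 2×J: cost 25 ≤ 26, profit 3·8 + 2·10 = 44.
1×L, 3×B, and 1×J: cost 23 ≤ 26, profit 1·3 + 3·8 + 1·10 = 37.
Best is 44.

44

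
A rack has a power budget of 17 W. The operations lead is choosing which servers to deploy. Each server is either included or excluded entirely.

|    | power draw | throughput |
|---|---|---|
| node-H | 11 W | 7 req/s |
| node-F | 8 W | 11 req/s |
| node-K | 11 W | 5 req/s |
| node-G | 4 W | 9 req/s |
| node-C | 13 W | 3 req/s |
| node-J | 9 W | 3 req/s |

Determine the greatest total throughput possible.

20

Take node-F and node-G: power draw 8 + 4 = 12 ≤ 17, throughput 11 + 9 = 20.
No other feasible combination does better.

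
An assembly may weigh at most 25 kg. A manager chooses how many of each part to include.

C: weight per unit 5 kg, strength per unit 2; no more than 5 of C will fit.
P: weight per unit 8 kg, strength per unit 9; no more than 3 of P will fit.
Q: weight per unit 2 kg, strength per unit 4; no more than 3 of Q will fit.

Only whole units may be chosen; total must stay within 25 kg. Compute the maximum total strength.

30

Q has the best ratio (4/2); taking only Q gives at most 3×4 = 12 (stopped by the supply cap of 3).
Mixing does better — 2×P and 3×Q: weight 22 ≤ 25, strength 2·9 + 3·4 = 30.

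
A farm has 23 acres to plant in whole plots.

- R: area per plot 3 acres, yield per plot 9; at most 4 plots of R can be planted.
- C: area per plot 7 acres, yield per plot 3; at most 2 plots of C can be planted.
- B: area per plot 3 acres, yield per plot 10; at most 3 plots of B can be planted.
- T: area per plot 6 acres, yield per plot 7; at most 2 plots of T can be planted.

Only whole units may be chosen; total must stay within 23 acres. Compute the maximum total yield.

B has the best ratio (10/3); taking only B gives at most 3×10 = 30 (stopped by the supply cap of 3).
Mixing does better — 4×R and 3×B: area 21 ≤ 23, yield 4·9 + 3·10 = 66.

66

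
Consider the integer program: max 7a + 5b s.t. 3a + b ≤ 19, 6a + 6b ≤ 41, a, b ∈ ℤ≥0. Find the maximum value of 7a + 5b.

Relaxing integrality, the LP optimum is 46.33 at (a,b) = (6.08, 0.75), which is not an integer point.
(a,b)=(6,0): 3·6+1·0=18≤19, 6·6+6·0=36≤41, objective 42.
(a,b)=(5,1): 3·5+1·1=16≤19, 6·5+6·1=36≤41, objective 40.
(a,b)=(5,0): 3·5+1·0=15≤19, 6·5+6·0=30≤41, objective 35.
No feasible integer point exceeds 42.

42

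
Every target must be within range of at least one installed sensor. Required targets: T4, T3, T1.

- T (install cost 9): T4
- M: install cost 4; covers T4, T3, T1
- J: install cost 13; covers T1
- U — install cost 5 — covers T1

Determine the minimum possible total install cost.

M alone covers T4, T3, T1 — every target.
Total install cost: 4.
No cover costs less than 4.

4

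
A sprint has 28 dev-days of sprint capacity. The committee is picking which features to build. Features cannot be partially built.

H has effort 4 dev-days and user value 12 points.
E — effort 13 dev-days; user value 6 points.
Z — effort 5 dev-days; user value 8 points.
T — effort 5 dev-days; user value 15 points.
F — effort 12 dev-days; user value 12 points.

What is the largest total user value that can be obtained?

47

Allowing fractional choices, the relaxed optimum would be about 47.9, but features are indivisible.
H + E + Z + T: effort 4 + 13 + 5 + 5 = 27 ≤ 28, user value 12 + 6 + 8 + 15 = 41.
H + Z + T + F: effort 4 + 5 + 5 + 12 = 26 ≤ 28, user value 12 + 8 + 15 + 12 = 47.
H + T + F: effort 4 + 5 + 12 = 21 ≤ 28, user value 12 + 15 + 12 = 39.
Best is H, Z, T, and F with total user value 47.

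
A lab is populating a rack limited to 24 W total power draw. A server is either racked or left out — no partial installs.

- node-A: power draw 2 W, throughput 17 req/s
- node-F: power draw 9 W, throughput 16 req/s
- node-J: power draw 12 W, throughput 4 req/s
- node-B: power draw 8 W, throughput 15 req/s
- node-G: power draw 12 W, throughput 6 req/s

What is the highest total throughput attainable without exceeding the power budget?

48

node-A + node-F + node-G: power draw 2 + 9 + 12 = 23 ≤ 24, throughput 17 + 16 + 6 = 39.
node-A + node-B + node-G: power draw 2 + 8 + 12 = 22 ≤ 24, throughput 17 + 15 + 6 = 38.
node-A + node-F + node-B: power draw 2 + 9 + 8 = 19 ≤ 24, throughput 17 + 16 + 15 = 48.
Best is node-A, node-F, and node-B with total throughput 48.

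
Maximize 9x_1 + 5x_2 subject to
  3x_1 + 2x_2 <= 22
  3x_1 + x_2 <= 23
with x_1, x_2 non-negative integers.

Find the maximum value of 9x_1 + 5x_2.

64

(x_1,x_2)=(6,2): 3·6+2·2=22≤22, 3·6+1·2=20≤23, objective 64.
(x_1,x_2)=(7,0): 3·7+2·0=21≤22, 3·7+1·0=21≤23, objective 63.
(x_1,x_2)=(5,3): 3·5+2·3=21≤22, 3·5+1·3=18≤23, objective 60.
Maximum is 64 at (x_1,x_2)=(6,2).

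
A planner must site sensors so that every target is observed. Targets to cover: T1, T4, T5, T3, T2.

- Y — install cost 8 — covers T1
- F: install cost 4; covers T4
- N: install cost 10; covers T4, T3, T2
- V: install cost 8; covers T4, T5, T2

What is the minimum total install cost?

26

Choose Y, N, and V: together they cover T1, T4, T5, T3, T2 — every target.
Total install cost: 8 + 10 + 8 = 26.
No cover costs less than 26.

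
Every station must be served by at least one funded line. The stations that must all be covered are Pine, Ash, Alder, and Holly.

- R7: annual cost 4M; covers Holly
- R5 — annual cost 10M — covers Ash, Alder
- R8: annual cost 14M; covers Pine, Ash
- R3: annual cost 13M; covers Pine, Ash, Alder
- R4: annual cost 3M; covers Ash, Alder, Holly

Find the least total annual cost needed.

Choose R3 and R4: together they cover Pine, Ash, Alder, Holly — every station.
Total annual cost: 13 + 3 = 16.

16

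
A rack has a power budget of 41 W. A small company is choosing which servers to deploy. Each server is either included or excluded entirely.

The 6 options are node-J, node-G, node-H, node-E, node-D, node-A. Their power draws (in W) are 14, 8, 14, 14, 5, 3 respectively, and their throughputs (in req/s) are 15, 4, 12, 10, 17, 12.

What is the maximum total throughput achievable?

Allowing fractional choices, the relaxed optimum would be about 59.6, but servers are indivisible.
node-J + node-H + node-D + node-A: power draw 14 + 14 + 5 + 3 = 36 ≤ 41, throughput 15 + 12 + 17 + 12 = 56.
node-J + node-E + node-D + node-A: power draw 14 + 14 + 5 + 3 = 36 ≤ 41, throughput 15 + 10 + 17 + 12 = 54.
Best is node-J, node-H, node-D, and node-A with total throughput 56.

56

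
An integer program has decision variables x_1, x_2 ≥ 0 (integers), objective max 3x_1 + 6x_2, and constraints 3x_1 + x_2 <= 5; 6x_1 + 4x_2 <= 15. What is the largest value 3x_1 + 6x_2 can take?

18

(x_1,x_2)=(0,3) is feasible, giving 18.
(x_1,x_2)=(1,2) is feasible, giving 15.
(x_1,x_2)=(0,2) is feasible, giving 12.
No feasible integer point exceeds 18.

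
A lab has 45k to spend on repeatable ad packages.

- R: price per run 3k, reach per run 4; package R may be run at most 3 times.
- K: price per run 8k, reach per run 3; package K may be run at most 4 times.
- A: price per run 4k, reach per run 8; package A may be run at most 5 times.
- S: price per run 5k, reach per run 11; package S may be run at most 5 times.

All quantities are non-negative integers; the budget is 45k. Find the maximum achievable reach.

This is a bounded integer knapsack.
S has the best ratio (11/5); taking only S gives at most 5×11 = 55 (stopped by the supply cap of 5).
Mixing does better — 5×A and 5×S: price 45 ≤ 45, reach 5·8 + 5·11 = 95.

95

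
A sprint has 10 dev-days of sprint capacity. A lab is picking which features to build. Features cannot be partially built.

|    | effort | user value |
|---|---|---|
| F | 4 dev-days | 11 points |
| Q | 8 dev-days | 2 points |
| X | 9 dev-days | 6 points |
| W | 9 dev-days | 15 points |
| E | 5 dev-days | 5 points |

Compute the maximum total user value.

16

Allowing fractional choices, the relaxed optimum would be about 21.0, but features are indivisible.
F: effort 4 ≤ 10, user value 11.
F + E: effort 4 + 5 = 9 ≤ 10, user value 11 + 5 = 16.
W: effort 9 ≤ 10, user value 15.
Best is F and E with total user value 16.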